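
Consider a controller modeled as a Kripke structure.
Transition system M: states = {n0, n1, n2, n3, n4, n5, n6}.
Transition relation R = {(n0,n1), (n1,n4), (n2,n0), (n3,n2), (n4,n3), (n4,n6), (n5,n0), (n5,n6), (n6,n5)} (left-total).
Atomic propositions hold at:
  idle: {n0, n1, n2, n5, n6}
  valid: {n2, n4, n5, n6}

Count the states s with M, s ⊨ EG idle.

2

EG idle: greatest fixpoint, start Z0 = {n0, n1, n2, n5, n6}, keep only states in Sat with some successor in Z. Z1 = {n0, n2, n5, n6}; Z2 = {n2, n5, n6}; Z3 = {n5, n6}; fixed.
Sat(EG idle) = {n5, n6}
|Sat(EG idle)| = |{n5, n6}| = 2.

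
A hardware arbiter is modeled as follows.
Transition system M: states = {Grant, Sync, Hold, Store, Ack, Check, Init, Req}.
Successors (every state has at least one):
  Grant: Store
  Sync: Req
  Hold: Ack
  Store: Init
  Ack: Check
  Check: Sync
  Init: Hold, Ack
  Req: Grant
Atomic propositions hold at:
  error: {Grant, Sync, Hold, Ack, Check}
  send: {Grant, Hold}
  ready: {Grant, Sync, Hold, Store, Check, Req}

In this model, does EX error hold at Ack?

Sat(EX error) = {s : some successor in {Grant, Sync, Hold, Ack, Check}} = {Hold, Ack, Check, Init, Req}
Ack ∈ Sat(EX error) = {Hold, Ack, Check, Init, Req}, so the formula holds at Ack.

Yes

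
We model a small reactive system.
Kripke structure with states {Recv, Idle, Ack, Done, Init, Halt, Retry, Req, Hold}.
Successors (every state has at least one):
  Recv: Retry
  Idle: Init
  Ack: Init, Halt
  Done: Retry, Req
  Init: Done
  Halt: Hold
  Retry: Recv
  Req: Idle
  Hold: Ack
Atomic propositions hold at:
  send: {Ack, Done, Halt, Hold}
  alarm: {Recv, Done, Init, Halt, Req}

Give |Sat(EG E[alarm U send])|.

E[alarm U send]: least fixpoint, start Z0 = Sat(send) = {Ack, Done, Halt, Hold}, add states in Sat(alarm) with some successor in Z. Z1 = {Ack, Done, Init, Halt, Hold}; fixed.
Sat(E[alarm U send]) = {Ack, Done, Init, Halt, Hold}
EG E[alarm U send]: greatest fixpoint, start Z0 = {Ack, Done, Init, Halt, Hold}, keep only states in Sat with some successor in Z. Z1 = {Ack, Init, Halt, Hold}; Z2 = {Ack, Halt, Hold}; fixed.
Sat(EG E[alarm U send]) = {Ack, Halt, Hold}
|Sat(EG E[alarm U send])| = |{Ack, Halt, Hold}| = 3.

3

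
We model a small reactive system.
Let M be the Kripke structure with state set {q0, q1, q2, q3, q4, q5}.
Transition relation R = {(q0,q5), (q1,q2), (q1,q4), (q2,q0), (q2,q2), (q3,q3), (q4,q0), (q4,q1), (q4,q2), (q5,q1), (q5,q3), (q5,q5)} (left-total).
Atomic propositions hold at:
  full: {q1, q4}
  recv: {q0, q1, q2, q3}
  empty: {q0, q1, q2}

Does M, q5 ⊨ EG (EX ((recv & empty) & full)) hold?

Yes

Sat(recv & empty) = {q0, q1, q2}
Sat((recv & empty) & full) = {q1}
Sat(EX ((recv & empty) & full)) = {s : some successor in {q1}} = {q4, q5}
EG (EX ((recv & empty) & full)): greatest fixpoint, start Z0 = {q4, q5}, keep only states in Sat with some successor in Z. Z1 = {q5}; fixed.
Sat(EG (EX ((recv & empty) & full))) = {q5}
q5 ∈ Sat(EG (EX ((recv & empty) & full))) = {q5}, so the formula holds at q5.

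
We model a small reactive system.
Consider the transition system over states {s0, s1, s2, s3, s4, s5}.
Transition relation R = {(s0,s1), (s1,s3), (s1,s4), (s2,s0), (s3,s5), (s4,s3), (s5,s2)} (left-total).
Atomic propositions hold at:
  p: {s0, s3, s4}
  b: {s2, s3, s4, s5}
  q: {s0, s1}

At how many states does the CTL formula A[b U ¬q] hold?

Sat(¬q) = {s2, s3, s4, s5}
A[b U ¬q]: least fixpoint, start Z0 = Sat(¬q) = {s2, s3, s4, s5}, add states in Sat(b) with every successor in Z. Already a fixed point.
Sat(A[b U ¬q]) = {s2, s3, s4, s5}
|Sat(A[b U ¬q])| = |{s2, s3, s4, s5}| = 4.

4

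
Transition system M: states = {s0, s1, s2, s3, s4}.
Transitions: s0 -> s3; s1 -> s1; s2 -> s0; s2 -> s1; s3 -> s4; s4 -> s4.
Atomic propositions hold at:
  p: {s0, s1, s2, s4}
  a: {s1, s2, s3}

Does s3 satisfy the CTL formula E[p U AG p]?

No

AG p: greatest fixpoint, start Z0 = {s0, s1, s2, s4}, keep only states in Sat with every successor in Z. Z1 = {s1, s2, s4}; Z2 = {s1, s4}; fixed.
Sat(AG p) = {s1, s4}
E[p U AG p]: least fixpoint, start Z0 = Sat(AG p) = {s1, s4}, add states in Sat(p) with some successor in Z. Z1 = {s1, s2, s4}; fixed.
Sat(E[p U AG p]) = {s1, s2, s4}
s3 ∉ Sat(E[p U AG p]) = {s1, s2, s4}, so the formula does not hold at s3.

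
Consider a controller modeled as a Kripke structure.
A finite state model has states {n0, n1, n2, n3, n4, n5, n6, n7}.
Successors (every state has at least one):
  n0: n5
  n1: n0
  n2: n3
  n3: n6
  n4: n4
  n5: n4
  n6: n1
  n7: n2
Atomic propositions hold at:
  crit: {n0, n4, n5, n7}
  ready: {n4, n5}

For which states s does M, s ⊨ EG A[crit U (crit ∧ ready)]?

{n0, n4, n5}

Sat(crit ∧ ready) = {n4, n5}
A[crit U (crit ∧ ready)]: least fixpoint, start Z0 = Sat((crit ∧ ready)) = {n4, n5}, add states in Sat(crit) with every successor in Z. Z1 = {n0, n4, n5}; fixed.
Sat(A[crit U (crit ∧ ready)]) = {n0, n4, n5}
EG A[crit U (crit ∧ ready)]: greatest fixpoint, start Z0 = {n0, n4, n5}, keep only states in Sat with some successor in Z. Already a fixed point.
Sat(EG A[crit U (crit ∧ ready)]) = {n0, n4, n5}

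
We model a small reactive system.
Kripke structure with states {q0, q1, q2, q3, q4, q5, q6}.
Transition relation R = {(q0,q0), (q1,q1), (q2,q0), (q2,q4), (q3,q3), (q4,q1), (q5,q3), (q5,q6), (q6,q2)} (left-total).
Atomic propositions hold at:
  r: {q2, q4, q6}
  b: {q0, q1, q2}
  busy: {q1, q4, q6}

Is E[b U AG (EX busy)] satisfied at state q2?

Sat(EX busy) = {s : some successor in {q1, q4, q6}} = {q1, q2, q4, q5}
AG (EX busy): greatest fixpoint, start Z0 = {q1, q2, q4, q5}, keep only states in Sat with every successor in Z. Z1 = {q1, q4}; fixed.
Sat(AG (EX busy)) = {q1, q4}
E[b U AG (EX busy)]: least fixpoint, start Z0 = Sat(AG (EX busy)) = {q1, q4}, add states in Sat(b) with some successor in Z. Z1 = {q1, q2, q4}; fixed.
Sat(E[b U AG (EX busy)]) = {q1, q2, q4}
q2 ∈ Sat(E[b U AG (EX busy)]) = {q1, q2, q4}, so the formula holds at q2.

Yes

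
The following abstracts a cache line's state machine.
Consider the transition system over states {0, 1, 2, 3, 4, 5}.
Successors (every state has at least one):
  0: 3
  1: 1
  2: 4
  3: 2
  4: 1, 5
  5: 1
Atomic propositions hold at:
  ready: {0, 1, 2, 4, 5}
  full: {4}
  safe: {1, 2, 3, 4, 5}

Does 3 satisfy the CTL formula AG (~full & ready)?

Sat(~full) = {0, 1, 2, 3, 5}
Sat(~full & ready) = {0, 1, 2, 5}
AG (~full & ready): greatest fixpoint, start Z0 = {0, 1, 2, 5}, keep only states in Sat with every successor in Z. Z1 = {1, 5}; fixed.
Sat(AG (~full & ready)) = {1, 5}
3 ∉ Sat(AG (~full & ready)) = {1, 5}, so the formula does not hold at 3.

No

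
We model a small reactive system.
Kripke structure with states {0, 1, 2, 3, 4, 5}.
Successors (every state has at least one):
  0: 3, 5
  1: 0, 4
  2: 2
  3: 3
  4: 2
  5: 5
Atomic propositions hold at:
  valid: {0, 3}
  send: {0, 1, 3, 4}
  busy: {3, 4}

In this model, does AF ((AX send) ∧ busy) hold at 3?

Sat(AX send) = {s : every successor in {0, 1, 3, 4}} = {1, 3}
Sat((AX send) ∧ busy) = {3}
AF ((AX send) ∧ busy): least fixpoint, start Z0 = {3}, add states with every successor in Z. Already a fixed point.
Sat(AF ((AX send) ∧ busy)) = {3}
3 ∈ Sat(AF ((AX send) ∧ busy)) = {3}, so the formula holds at 3.

Yes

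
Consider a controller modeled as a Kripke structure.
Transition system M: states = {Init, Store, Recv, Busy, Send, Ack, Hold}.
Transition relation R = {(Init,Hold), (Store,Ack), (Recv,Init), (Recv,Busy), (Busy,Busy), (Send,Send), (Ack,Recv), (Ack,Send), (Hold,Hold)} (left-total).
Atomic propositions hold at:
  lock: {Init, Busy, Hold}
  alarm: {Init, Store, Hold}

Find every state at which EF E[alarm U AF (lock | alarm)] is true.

Sat(lock | alarm) = {Init, Store, Busy, Hold}
AF (lock | alarm): least fixpoint, start Z0 = {Init, Store, Busy, Hold}, add states with every successor in Z. Z1 = {Init, Store, Recv, Busy, Hold}; fixed.
Sat(AF (lock | alarm)) = {Init, Store, Recv, Busy, Hold}
E[alarm U AF (lock | alarm)]: least fixpoint, start Z0 = Sat(AF (lock | alarm)) = {Init, Store, Recv, Busy, Hold}, add states in Sat(alarm) with some successor in Z. Already a fixed point.
Sat(E[alarm U AF (lock | alarm)]) = {Init, Store, Recv, Busy, Hold}
EF E[alarm U AF (lock | alarm)]: least fixpoint, start Z0 = {Init, Store, Recv, Busy, Hold}, add states with some successor in Z. Z1 = {Init, Store, Recv, Busy, Ack, Hold}; fixed.
Sat(EF E[alarm U AF (lock | alarm)]) = {Init, Store, Recv, Busy, Ack, Hold}

{Init, Store, Recv, Busy, Ack, Hold}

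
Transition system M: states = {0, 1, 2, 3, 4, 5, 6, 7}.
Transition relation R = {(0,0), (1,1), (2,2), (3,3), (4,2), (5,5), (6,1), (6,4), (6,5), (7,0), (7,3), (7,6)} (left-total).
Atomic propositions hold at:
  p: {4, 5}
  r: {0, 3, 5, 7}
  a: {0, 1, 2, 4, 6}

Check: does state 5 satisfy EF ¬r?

Sat(¬r) = {1, 2, 4, 6}
EF ¬r: least fixpoint, start Z0 = {1, 2, 4, 6}, add states with some successor in Z. Z1 = {1, 2, 4, 6, 7}; fixed.
Sat(EF ¬r) = {1, 2, 4, 6, 7}
5 ∉ Sat(EF ¬r) = {1, 2, 4, 6, 7}, so the formula does not hold at 5.

No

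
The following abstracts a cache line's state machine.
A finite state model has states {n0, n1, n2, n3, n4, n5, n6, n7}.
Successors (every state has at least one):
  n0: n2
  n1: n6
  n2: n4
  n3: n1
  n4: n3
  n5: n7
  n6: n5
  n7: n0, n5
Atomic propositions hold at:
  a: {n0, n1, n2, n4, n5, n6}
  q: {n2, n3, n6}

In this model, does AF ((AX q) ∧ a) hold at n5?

Sat(AX q) = {s : every successor in {n2, n3, n6}} = {n0, n1, n4}
Sat((AX q) ∧ a) = {n0, n1, n4}
AF ((AX q) ∧ a): least fixpoint, start Z0 = {n0, n1, n4}, add states with every successor in Z. Z1 = {n0, n1, n2, n3, n4}; fixed.
Sat(AF ((AX q) ∧ a)) = {n0, n1, n2, n3, n4}
n5 ∉ Sat(AF ((AX q) ∧ a)) = {n0, n1, n2, n3, n4}, so the formula does not hold at n5.

No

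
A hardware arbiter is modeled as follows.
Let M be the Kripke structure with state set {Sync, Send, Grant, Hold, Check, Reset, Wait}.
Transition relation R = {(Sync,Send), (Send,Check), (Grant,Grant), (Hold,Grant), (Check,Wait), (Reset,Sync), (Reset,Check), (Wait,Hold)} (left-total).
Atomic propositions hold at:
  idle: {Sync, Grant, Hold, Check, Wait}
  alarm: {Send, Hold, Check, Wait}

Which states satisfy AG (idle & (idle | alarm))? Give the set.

{Grant, Hold, Check, Wait}

Sat(idle | alarm) = {Sync, Send, Grant, Hold, Check, Wait}
Sat(idle & (idle | alarm)) = {Sync, Grant, Hold, Check, Wait}
AG (idle & (idle | alarm)): greatest fixpoint, start Z0 = {Sync, Grant, Hold, Check, Wait}, keep only states in Sat with every successor in Z. Z1 = {Grant, Hold, Check, Wait}; fixed.
Sat(AG (idle & (idle | alarm))) = {Grant, Hold, Check, Wait}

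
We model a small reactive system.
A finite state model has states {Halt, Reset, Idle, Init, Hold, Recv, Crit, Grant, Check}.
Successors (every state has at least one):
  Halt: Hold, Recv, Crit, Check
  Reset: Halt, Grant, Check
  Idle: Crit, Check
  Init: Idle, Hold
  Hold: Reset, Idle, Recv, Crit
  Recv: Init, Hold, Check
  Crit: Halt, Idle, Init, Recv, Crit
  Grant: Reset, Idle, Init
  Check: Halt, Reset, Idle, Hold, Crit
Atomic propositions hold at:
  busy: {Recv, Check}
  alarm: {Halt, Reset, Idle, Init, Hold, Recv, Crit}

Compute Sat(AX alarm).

{Init, Hold, Crit, Grant, Check}

Sat(AX alarm) = {s : every successor in {Halt, Reset, Idle, Init, Hold, Recv, Crit}} = {Init, Hold, Crit, Grant, Check}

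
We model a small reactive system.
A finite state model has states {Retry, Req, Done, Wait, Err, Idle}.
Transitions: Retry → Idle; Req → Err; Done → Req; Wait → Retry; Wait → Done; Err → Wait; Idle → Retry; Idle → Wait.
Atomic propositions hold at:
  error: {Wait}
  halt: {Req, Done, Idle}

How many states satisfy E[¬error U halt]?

4

Sat(¬error) = {Retry, Req, Done, Err, Idle}
E[¬error U halt]: least fixpoint, start Z0 = Sat(halt) = {Req, Done, Idle}, add states in Sat(¬error) with some successor in Z. Z1 = {Retry, Req, Done, Idle}; fixed.
Sat(E[¬error U halt]) = {Retry, Req, Done, Idle}
|Sat(E[¬error U halt])| = |{Retry, Req, Done, Idle}| = 4.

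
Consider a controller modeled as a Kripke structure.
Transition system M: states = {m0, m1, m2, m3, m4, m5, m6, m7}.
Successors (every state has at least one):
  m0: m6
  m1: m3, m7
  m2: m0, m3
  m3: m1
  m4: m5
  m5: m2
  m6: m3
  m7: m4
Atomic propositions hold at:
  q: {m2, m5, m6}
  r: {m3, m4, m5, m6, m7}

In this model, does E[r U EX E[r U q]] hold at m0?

Yes

E[r U q]: least fixpoint, start Z0 = Sat(q) = {m2, m5, m6}, add states in Sat(r) with some successor in Z. Z1 = {m2, m4, m5, m6}; Z2 = {m2, m4, m5, m6, m7}; fixed.
Sat(E[r U q]) = {m2, m4, m5, m6, m7}
Sat(EX E[r U q]) = {s : some successor in {m2, m4, m5, m6, m7}} = {m0, m1, m4, m5, m7}
E[r U EX E[r U q]]: least fixpoint, start Z0 = Sat(EX E[r U q]) = {m0, m1, m4, m5, m7}, add states in Sat(r) with some successor in Z. Z1 = {m0, m1, m3, m4, m5, m7}; Z2 = {m0, m1, m3, m4, m5, m6, m7}; fixed.
Sat(E[r U EX E[r U q]]) = {m0, m1, m3, m4, m5, m6, m7}
m0 ∈ Sat(E[r U EX E[r U q]]) = {m0, m1, m3, m4, m5, m6, m7}, so the formula holds at m0.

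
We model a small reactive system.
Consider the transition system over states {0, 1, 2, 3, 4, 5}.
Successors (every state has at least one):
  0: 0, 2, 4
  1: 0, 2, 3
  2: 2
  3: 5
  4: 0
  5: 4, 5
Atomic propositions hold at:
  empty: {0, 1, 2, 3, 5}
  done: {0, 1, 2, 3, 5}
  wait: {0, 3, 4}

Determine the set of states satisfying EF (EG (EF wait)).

EF wait: least fixpoint, start Z0 = {0, 3, 4}, add states with some successor in Z. Z1 = {0, 1, 3, 4, 5}; fixed.
Sat(EF wait) = {0, 1, 3, 4, 5}
EG (EF wait): greatest fixpoint, start Z0 = {0, 1, 3, 4, 5}, keep only states in Sat with some successor in Z. Already a fixed point.
Sat(EG (EF wait)) = {0, 1, 3, 4, 5}
EF (EG (EF wait)): least fixpoint, start Z0 = {0, 1, 3, 4, 5}, add states with some successor in Z. Already a fixed point.
Sat(EF (EG (EF wait))) = {0, 1, 3, 4, 5}

{0, 1, 3, 4, 5}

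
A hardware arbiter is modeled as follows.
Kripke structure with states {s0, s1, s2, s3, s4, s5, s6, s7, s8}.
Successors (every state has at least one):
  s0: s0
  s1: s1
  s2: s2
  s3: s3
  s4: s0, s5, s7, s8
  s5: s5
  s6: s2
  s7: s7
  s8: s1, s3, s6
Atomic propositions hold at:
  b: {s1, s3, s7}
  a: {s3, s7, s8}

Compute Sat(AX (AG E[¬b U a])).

Sat(¬b) = {s0, s2, s4, s5, s6, s8}
E[¬b U a]: least fixpoint, start Z0 = Sat(a) = {s3, s7, s8}, add states in Sat(¬b) with some successor in Z. Z1 = {s3, s4, s7, s8}; fixed.
Sat(E[¬b U a]) = {s3, s4, s7, s8}
AG E[¬b U a]: greatest fixpoint, start Z0 = {s3, s4, s7, s8}, keep only states in Sat with every successor in Z. Z1 = {s3, s7}; fixed.
Sat(AG E[¬b U a]) = {s3, s7}
Sat(AX (AG E[¬b U a])) = {s : every successor in {s3, s7}} = {s3, s7}

{s3, s7}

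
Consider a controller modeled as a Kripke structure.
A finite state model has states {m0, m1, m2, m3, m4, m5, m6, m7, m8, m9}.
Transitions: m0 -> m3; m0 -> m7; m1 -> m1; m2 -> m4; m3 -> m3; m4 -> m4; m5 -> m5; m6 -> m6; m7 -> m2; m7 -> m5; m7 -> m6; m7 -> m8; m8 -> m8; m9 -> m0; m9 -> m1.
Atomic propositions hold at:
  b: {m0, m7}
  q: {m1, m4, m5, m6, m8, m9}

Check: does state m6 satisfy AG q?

Yes

AG q: greatest fixpoint, start Z0 = {m1, m4, m5, m6, m8, m9}, keep only states in Sat with every successor in Z. Z1 = {m1, m4, m5, m6, m8}; fixed.
Sat(AG q) = {m1, m4, m5, m6, m8}
m6 ∈ Sat(AG q) = {m1, m4, m5, m6, m8}, so the formula holds at m6.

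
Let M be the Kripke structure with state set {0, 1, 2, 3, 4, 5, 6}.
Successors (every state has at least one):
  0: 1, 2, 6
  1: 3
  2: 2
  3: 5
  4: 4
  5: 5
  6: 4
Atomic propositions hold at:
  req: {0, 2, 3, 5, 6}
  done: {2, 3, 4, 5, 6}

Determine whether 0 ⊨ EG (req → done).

Sat(req → done) = {1, 2, 3, 4, 5, 6}
EG (req → done): greatest fixpoint, start Z0 = {1, 2, 3, 4, 5, 6}, keep only states in Sat with some successor in Z. Already a fixed point.
Sat(EG (req → done)) = {1, 2, 3, 4, 5, 6}
0 ∉ Sat(EG (req → done)) = {1, 2, 3, 4, 5, 6}, so the formula does not hold at 0.

No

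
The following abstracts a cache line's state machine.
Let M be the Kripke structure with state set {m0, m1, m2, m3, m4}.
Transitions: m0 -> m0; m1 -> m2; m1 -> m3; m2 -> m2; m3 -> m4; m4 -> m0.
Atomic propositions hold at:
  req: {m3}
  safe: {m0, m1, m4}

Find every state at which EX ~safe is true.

Sat(~safe) = {m2, m3}
Sat(EX ~safe) = {s : some successor in {m2, m3}} = {m1, m2}

{m1, m2}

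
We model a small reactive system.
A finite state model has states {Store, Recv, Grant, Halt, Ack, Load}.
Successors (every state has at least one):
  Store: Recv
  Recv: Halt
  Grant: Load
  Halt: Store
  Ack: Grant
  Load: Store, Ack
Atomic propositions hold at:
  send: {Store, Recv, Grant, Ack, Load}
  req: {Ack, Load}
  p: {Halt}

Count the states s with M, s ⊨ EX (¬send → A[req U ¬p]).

Sat(¬send) = {Halt}
Sat(¬p) = {Store, Recv, Grant, Ack, Load}
A[req U ¬p]: least fixpoint, start Z0 = Sat(¬p) = {Store, Recv, Grant, Ack, Load}, add states in Sat(req) with every successor in Z. Already a fixed point.
Sat(A[req U ¬p]) = {Store, Recv, Grant, Ack, Load}
Sat(¬send → A[req U ¬p]) = {Store, Recv, Grant, Ack, Load}
Sat(EX (¬send → A[req U ¬p])) = {s : some successor in {Store, Recv, Grant, Ack, Load}} = {Store, Grant, Halt, Ack, Load}
|Sat(EX (¬send → A[req U ¬p]))| = |{Store, Grant, Halt, Ack, Load}| = 5.

5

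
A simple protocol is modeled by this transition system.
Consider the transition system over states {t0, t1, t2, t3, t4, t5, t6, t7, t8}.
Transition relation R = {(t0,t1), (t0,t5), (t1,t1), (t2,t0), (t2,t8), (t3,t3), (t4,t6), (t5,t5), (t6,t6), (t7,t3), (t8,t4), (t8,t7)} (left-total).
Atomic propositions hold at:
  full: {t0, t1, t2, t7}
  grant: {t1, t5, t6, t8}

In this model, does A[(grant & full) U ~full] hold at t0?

Sat(grant & full) = {t1}
Sat(~full) = {t3, t4, t5, t6, t8}
A[(grant & full) U ~full]: least fixpoint, start Z0 = Sat(~full) = {t3, t4, t5, t6, t8}, add states in Sat(grant & full) with every successor in Z. Already a fixed point.
Sat(A[(grant & full) U ~full]) = {t3, t4, t5, t6, t8}
t0 ∉ Sat(A[(grant & full) U ~full]) = {t3, t4, t5, t6, t8}, so the formula does not hold at t0.

No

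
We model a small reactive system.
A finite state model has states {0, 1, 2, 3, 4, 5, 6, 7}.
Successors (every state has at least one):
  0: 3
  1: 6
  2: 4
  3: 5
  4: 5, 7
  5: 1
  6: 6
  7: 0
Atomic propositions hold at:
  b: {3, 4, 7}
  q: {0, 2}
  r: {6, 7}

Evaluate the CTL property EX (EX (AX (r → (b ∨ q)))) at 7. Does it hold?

Yes

Sat(b ∨ q) = {0, 2, 3, 4, 7}
Sat(r → (b ∨ q)) = {0, 1, 2, 3, 4, 5, 7}
Sat(AX (r → (b ∨ q))) = {s : every successor in {0, 1, 2, 3, 4, 5, 7}} = {0, 2, 3, 4, 5, 7}
Sat(EX (AX (r → (b ∨ q)))) = {s : some successor in {0, 2, 3, 4, 5, 7}} = {0, 2, 3, 4, 7}
Sat(EX (EX (AX (r → (b ∨ q))))) = {s : some successor in {0, 2, 3, 4, 7}} = {0, 2, 4, 7}
7 ∈ Sat(EX (EX (AX (r → (b ∨ q))))) = {0, 2, 4, 7}, so the formula holds at 7.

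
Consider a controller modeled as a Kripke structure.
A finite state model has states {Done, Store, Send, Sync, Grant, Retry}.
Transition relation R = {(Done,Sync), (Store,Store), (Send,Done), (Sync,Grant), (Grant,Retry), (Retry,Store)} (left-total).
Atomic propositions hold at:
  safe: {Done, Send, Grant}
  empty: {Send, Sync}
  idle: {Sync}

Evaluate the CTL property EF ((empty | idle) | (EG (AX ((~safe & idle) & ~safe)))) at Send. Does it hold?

Yes

Sat(empty | idle) = {Send, Sync}
Sat(~safe) = {Store, Sync, Retry}
Sat(~safe & idle) = {Sync}
Sat((~safe & idle) & ~safe) = {Sync}
Sat(AX ((~safe & idle) & ~safe)) = {s : every successor in {Sync}} = {Done}
EG (AX ((~safe & idle) & ~safe)): greatest fixpoint, start Z0 = {Done}, keep only states in Sat with some successor in Z. Z1 = ∅; fixed.
Sat(EG (AX ((~safe & idle) & ~safe))) = ∅
Sat((empty | idle) | (EG (AX ((~safe & idle) & ~safe)))) = {Send, Sync}
EF ((empty | idle) | (EG (AX ((~safe & idle) & ~safe)))): least fixpoint, start Z0 = {Send, Sync}, add states with some successor in Z. Z1 = {Done, Send, Sync}; fixed.
Sat(EF ((empty | idle) | (EG (AX ((~safe & idle) & ~safe))))) = {Done, Send, Sync}
Send ∈ Sat(EF ((empty | idle) | (EG (AX ((~safe & idle) & ~safe))))) = {Done, Send, Sync}, so the formula holds at Send.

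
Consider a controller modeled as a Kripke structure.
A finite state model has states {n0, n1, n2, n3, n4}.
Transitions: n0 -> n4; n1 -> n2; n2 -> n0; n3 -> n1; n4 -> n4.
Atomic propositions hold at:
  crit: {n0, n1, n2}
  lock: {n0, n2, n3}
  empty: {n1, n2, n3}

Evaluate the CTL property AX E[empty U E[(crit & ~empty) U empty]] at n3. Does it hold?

Sat(~empty) = {n0, n4}
Sat(crit & ~empty) = {n0}
E[(crit & ~empty) U empty]: least fixpoint, start Z0 = Sat(empty) = {n1, n2, n3}, add states in Sat(crit & ~empty) with some successor in Z. Already a fixed point.
Sat(E[(crit & ~empty) U empty]) = {n1, n2, n3}
E[empty U E[(crit & ~empty) U empty]]: least fixpoint, start Z0 = Sat(E[(crit & ~empty) U empty]) = {n1, n2, n3}, add states in Sat(empty) with some successor in Z. Already a fixed point.
Sat(E[empty U E[(crit & ~empty) U empty]]) = {n1, n2, n3}
Sat(AX E[empty U E[(crit & ~empty) U empty]]) = {s : every successor in {n1, n2, n3}} = {n1, n3}
n3 ∈ Sat(AX E[empty U E[(crit & ~empty) U empty]]) = {n1, n3}, so the formula holds at n3.

Yes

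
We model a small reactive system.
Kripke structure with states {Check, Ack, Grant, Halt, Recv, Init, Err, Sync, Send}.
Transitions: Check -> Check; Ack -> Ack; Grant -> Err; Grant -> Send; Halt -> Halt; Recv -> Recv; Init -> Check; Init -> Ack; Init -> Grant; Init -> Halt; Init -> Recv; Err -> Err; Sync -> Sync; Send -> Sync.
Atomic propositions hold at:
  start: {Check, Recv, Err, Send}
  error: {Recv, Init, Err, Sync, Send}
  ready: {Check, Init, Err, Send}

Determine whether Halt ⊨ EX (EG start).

No

EG start: greatest fixpoint, start Z0 = {Check, Recv, Err, Send}, keep only states in Sat with some successor in Z. Z1 = {Check, Recv, Err}; fixed.
Sat(EG start) = {Check, Recv, Err}
Sat(EX (EG start)) = {s : some successor in {Check, Recv, Err}} = {Check, Grant, Recv, Init, Err}
Halt ∉ Sat(EX (EG start)) = {Check, Grant, Recv, Init, Err}, so the formula does not hold at Halt.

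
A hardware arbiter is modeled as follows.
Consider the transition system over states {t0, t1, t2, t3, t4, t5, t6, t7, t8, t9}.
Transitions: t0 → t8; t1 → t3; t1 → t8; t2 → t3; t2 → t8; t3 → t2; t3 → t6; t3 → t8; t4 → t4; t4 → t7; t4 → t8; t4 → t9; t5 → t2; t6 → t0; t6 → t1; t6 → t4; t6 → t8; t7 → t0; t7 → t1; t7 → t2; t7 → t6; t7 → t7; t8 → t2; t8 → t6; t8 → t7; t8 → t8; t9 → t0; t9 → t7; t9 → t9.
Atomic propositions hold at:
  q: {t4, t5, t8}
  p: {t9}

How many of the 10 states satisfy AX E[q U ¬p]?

Sat(¬p) = {t0, t1, t2, t3, t4, t5, t6, t7, t8}
E[q U ¬p]: least fixpoint, start Z0 = Sat(¬p) = {t0, t1, t2, t3, t4, t5, t6, t7, t8}, add states in Sat(q) with some successor in Z. Already a fixed point.
Sat(E[q U ¬p]) = {t0, t1, t2, t3, t4, t5, t6, t7, t8}
Sat(AX E[q U ¬p]) = {s : every successor in {t0, t1, t2, t3, t4, t5, t6, t7, t8}} = {t0, t1, t2, t3, t5, t6, t7, t8}
|Sat(AX E[q U ¬p])| = |{t0, t1, t2, t3, t5, t6, t7, t8}| = 8.

8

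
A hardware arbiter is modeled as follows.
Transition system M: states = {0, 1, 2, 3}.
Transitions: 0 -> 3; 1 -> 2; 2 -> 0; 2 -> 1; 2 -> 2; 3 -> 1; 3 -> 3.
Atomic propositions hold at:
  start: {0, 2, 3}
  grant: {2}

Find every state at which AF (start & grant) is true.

Sat(start & grant) = {2}
AF (start & grant): least fixpoint, start Z0 = {2}, add states with every successor in Z. Z1 = {1, 2}; fixed.
Sat(AF (start & grant)) = {1, 2}

{1, 2}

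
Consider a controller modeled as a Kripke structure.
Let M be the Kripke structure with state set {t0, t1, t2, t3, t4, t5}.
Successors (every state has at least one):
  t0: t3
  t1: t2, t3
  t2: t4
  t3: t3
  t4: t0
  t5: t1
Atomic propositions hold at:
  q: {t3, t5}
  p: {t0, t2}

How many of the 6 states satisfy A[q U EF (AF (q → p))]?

Sat(q → p) = {t0, t1, t2, t4}
AF (q → p): least fixpoint, start Z0 = {t0, t1, t2, t4}, add states with every successor in Z. Z1 = {t0, t1, t2, t4, t5}; fixed.
Sat(AF (q → p)) = {t0, t1, t2, t4, t5}
EF (AF (q → p)): least fixpoint, start Z0 = {t0, t1, t2, t4, t5}, add states with some successor in Z. Already a fixed point.
Sat(EF (AF (q → p))) = {t0, t1, t2, t4, t5}
A[q U EF (AF (q → p))]: least fixpoint, start Z0 = Sat(EF (AF (q → p))) = {t0, t1, t2, t4, t5}, add states in Sat(q) with every successor in Z. Already a fixed point.
Sat(A[q U EF (AF (q → p))]) = {t0, t1, t2, t4, t5}
|Sat(A[q U EF (AF (q → p))])| = |{t0, t1, t2, t4, t5}| = 5.

5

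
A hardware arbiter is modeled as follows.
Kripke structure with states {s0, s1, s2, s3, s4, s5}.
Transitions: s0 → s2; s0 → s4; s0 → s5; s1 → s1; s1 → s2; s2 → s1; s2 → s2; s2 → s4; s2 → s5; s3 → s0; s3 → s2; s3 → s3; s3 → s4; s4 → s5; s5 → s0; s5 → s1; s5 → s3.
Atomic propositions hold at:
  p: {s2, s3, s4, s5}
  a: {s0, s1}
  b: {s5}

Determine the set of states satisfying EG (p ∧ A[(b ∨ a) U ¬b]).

{s2, s3, s4, s5}

Sat(b ∨ a) = {s0, s1, s5}
Sat(¬b) = {s0, s1, s2, s3, s4}
A[(b ∨ a) U ¬b]: least fixpoint, start Z0 = Sat(¬b) = {s0, s1, s2, s3, s4}, add states in Sat(b ∨ a) with every successor in Z. Z1 = {s0, s1, s2, s3, s4, s5}; fixed.
Sat(A[(b ∨ a) U ¬b]) = {s0, s1, s2, s3, s4, s5}
Sat(p ∧ A[(b ∨ a) U ¬b]) = {s2, s3, s4, s5}
EG (p ∧ A[(b ∨ a) U ¬b]): greatest fixpoint, start Z0 = {s2, s3, s4, s5}, keep only states in Sat with some successor in Z. Already a fixed point.
Sat(EG (p ∧ A[(b ∨ a) U ¬b])) = {s2, s3, s4, s5}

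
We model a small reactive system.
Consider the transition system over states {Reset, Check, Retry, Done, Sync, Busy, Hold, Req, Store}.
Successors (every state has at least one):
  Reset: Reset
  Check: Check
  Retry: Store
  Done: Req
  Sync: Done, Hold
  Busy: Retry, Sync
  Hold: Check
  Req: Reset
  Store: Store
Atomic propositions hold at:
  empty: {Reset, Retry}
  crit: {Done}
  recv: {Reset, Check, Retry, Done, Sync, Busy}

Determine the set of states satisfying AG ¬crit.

Sat(¬crit) = {Reset, Check, Retry, Sync, Busy, Hold, Req, Store}
AG ¬crit: greatest fixpoint, start Z0 = {Reset, Check, Retry, Sync, Busy, Hold, Req, Store}, keep only states in Sat with every successor in Z. Z1 = {Reset, Check, Retry, Busy, Hold, Req, Store}; Z2 = {Reset, Check, Retry, Hold, Req, Store}; fixed.
Sat(AG ¬crit) = {Reset, Check, Retry, Hold, Req, Store}

{Reset, Check, Retry, Hold, Req, Store}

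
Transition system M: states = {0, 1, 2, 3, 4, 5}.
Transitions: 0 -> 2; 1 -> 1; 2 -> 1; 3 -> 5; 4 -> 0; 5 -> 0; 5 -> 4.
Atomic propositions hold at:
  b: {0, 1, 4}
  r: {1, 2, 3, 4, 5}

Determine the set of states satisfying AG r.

{1, 2}

AG r: greatest fixpoint, start Z0 = {1, 2, 3, 4, 5}, keep only states in Sat with every successor in Z. Z1 = {1, 2, 3}; Z2 = {1, 2}; fixed.
Sat(AG r) = {1, 2}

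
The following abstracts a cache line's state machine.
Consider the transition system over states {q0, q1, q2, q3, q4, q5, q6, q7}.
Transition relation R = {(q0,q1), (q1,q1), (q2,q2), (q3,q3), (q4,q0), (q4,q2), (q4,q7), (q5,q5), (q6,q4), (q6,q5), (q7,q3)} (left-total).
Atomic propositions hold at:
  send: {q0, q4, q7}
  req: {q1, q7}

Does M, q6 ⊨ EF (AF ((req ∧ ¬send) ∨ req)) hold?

Sat(¬send) = {q1, q2, q3, q5, q6}
Sat(req ∧ ¬send) = {q1}
Sat((req ∧ ¬send) ∨ req) = {q1, q7}
AF ((req ∧ ¬send) ∨ req): least fixpoint, start Z0 = {q1, q7}, add states with every successor in Z. Z1 = {q0, q1, q7}; fixed.
Sat(AF ((req ∧ ¬send) ∨ req)) = {q0, q1, q7}
EF (AF ((req ∧ ¬send) ∨ req)): least fixpoint, start Z0 = {q0, q1, q7}, add states with some successor in Z. Z1 = {q0, q1, q4, q7}; Z2 = {q0, q1, q4, q6, q7}; fixed.
Sat(EF (AF ((req ∧ ¬send) ∨ req))) = {q0, q1, q4, q6, q7}
q6 ∈ Sat(EF (AF ((req ∧ ¬send) ∨ req))) = {q0, q1, q4, q6, q7}, so the formula holds at q6.

Yes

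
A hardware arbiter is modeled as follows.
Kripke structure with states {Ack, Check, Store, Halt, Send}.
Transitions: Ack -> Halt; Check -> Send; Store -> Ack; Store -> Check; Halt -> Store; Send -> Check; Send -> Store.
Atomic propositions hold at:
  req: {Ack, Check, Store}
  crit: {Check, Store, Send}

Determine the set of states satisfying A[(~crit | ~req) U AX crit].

Sat(~crit) = {Ack, Halt}
Sat(~req) = {Halt, Send}
Sat(~crit | ~req) = {Ack, Halt, Send}
Sat(AX crit) = {s : every successor in {Check, Store, Send}} = {Check, Halt, Send}
A[(~crit | ~req) U AX crit]: least fixpoint, start Z0 = Sat(AX crit) = {Check, Halt, Send}, add states in Sat(~crit | ~req) with every successor in Z. Z1 = {Ack, Check, Halt, Send}; fixed.
Sat(A[(~crit | ~req) U AX crit]) = {Ack, Check, Halt, Send}

{Ack, Check, Halt, Send}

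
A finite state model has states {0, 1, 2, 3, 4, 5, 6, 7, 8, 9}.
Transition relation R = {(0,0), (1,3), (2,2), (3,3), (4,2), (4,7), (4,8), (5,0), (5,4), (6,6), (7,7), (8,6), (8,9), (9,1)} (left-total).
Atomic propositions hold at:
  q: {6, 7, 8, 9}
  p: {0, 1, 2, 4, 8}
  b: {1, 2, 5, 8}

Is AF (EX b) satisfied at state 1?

No

Sat(EX b) = {s : some successor in {1, 2, 5, 8}} = {2, 4, 9}
AF (EX b): least fixpoint, start Z0 = {2, 4, 9}, add states with every successor in Z. Already a fixed point.
Sat(AF (EX b)) = {2, 4, 9}
1 ∉ Sat(AF (EX b)) = {2, 4, 9}, so the formula does not hold at 1.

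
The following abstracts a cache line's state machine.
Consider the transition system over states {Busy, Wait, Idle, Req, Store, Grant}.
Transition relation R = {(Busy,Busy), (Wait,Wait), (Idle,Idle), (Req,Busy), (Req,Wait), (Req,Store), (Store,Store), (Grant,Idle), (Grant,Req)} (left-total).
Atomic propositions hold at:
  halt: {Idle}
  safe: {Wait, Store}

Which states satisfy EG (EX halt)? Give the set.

{Idle, Grant}

Sat(EX halt) = {s : some successor in {Idle}} = {Idle, Grant}
EG (EX halt): greatest fixpoint, start Z0 = {Idle, Grant}, keep only states in Sat with some successor in Z. Already a fixed point.
Sat(EG (EX halt)) = {Idle, Grant}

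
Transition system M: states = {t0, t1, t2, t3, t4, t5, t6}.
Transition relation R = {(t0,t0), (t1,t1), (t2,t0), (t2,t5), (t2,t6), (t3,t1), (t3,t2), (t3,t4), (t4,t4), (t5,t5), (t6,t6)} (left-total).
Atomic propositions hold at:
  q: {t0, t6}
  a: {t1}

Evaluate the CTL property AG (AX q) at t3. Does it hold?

No

Sat(AX q) = {s : every successor in {t0, t6}} = {t0, t6}
AG (AX q): greatest fixpoint, start Z0 = {t0, t6}, keep only states in Sat with every successor in Z. Already a fixed point.
Sat(AG (AX q)) = {t0, t6}
t3 ∉ Sat(AG (AX q)) = {t0, t6}, so the formula does not hold at t3.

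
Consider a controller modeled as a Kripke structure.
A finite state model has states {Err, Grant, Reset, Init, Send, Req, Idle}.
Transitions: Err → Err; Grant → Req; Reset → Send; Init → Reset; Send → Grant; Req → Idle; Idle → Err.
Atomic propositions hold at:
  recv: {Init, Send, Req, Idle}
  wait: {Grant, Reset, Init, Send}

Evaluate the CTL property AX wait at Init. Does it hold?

Yes

Sat(AX wait) = {s : every successor in {Grant, Reset, Init, Send}} = {Reset, Init, Send}
Init ∈ Sat(AX wait) = {Reset, Init, Send}, so the formula holds at Init.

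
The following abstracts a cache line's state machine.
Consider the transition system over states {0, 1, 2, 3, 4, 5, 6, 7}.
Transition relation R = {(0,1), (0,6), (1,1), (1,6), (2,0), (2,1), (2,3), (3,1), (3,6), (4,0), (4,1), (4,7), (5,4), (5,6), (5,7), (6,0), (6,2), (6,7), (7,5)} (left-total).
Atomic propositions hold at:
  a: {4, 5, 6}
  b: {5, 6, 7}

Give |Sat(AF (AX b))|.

1

Sat(AX b) = {s : every successor in {5, 6, 7}} = {7}
AF (AX b): least fixpoint, start Z0 = {7}, add states with every successor in Z. Already a fixed point.
Sat(AF (AX b)) = {7}
|Sat(AF (AX b))| = |{7}| = 1.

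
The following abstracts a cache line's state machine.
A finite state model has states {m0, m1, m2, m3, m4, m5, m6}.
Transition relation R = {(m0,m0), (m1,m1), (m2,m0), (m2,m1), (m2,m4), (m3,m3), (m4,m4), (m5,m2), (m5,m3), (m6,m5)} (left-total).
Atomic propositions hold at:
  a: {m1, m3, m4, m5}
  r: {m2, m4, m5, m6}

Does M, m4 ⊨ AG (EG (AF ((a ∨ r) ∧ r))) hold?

Yes

Sat(a ∨ r) = {m1, m2, m3, m4, m5, m6}
Sat((a ∨ r) ∧ r) = {m2, m4, m5, m6}
AF ((a ∨ r) ∧ r): least fixpoint, start Z0 = {m2, m4, m5, m6}, add states with every successor in Z. Already a fixed point.
Sat(AF ((a ∨ r) ∧ r)) = {m2, m4, m5, m6}
EG (AF ((a ∨ r) ∧ r)): greatest fixpoint, start Z0 = {m2, m4, m5, m6}, keep only states in Sat with some successor in Z. Already a fixed point.
Sat(EG (AF ((a ∨ r) ∧ r))) = {m2, m4, m5, m6}
AG (EG (AF ((a ∨ r) ∧ r))): greatest fixpoint, start Z0 = {m2, m4, m5, m6}, keep only states in Sat with every successor in Z. Z1 = {m4, m6}; Z2 = {m4}; fixed.
Sat(AG (EG (AF ((a ∨ r) ∧ r)))) = {m4}
m4 ∈ Sat(AG (EG (AF ((a ∨ r) ∧ r)))) = {m4}, so the formula holds at m4.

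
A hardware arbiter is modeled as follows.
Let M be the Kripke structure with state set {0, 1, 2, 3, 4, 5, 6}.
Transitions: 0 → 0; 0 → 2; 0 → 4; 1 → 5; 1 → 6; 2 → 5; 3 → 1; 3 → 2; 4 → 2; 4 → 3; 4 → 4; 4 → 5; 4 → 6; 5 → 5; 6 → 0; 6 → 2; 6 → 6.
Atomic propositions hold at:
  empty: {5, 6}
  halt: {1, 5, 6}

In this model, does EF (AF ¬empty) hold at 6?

Sat(¬empty) = {0, 1, 2, 3, 4}
AF ¬empty: least fixpoint, start Z0 = {0, 1, 2, 3, 4}, add states with every successor in Z. Already a fixed point.
Sat(AF ¬empty) = {0, 1, 2, 3, 4}
EF (AF ¬empty): least fixpoint, start Z0 = {0, 1, 2, 3, 4}, add states with some successor in Z. Z1 = {0, 1, 2, 3, 4, 6}; fixed.
Sat(EF (AF ¬empty)) = {0, 1, 2, 3, 4, 6}
6 ∈ Sat(EF (AF ¬empty)) = {0, 1, 2, 3, 4, 6}, so the formula holds at 6.

Yes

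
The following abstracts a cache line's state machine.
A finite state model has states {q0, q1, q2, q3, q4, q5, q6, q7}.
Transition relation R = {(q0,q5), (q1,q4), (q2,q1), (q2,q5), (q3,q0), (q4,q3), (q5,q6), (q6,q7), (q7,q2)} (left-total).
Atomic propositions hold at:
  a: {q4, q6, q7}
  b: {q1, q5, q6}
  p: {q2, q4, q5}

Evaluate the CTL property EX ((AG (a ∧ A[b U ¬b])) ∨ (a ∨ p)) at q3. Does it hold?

Sat(¬b) = {q0, q2, q3, q4, q7}
A[b U ¬b]: least fixpoint, start Z0 = Sat(¬b) = {q0, q2, q3, q4, q7}, add states in Sat(b) with every successor in Z. Z1 = {q0, q1, q2, q3, q4, q6, q7}; Z2 = {q0, q1, q2, q3, q4, q5, q6, q7}; fixed.
Sat(A[b U ¬b]) = {q0, q1, q2, q3, q4, q5, q6, q7}
Sat(a ∧ A[b U ¬b]) = {q4, q6, q7}
AG (a ∧ A[b U ¬b]): greatest fixpoint, start Z0 = {q4, q6, q7}, keep only states in Sat with every successor in Z. Z1 = {q6}; Z2 = ∅; fixed.
Sat(AG (a ∧ A[b U ¬b])) = ∅
Sat(a ∨ p) = {q2, q4, q5, q6, q7}
Sat((AG (a ∧ A[b U ¬b])) ∨ (a ∨ p)) = {q2, q4, q5, q6, q7}
Sat(EX ((AG (a ∧ A[b U ¬b])) ∨ (a ∨ p))) = {s : some successor in {q2, q4, q5, q6, q7}} = {q0, q1, q2, q5, q6, q7}
q3 ∉ Sat(EX ((AG (a ∧ A[b U ¬b])) ∨ (a ∨ p))) = {q0, q1, q2, q5, q6, q7}, so the formula does not hold at q3.

No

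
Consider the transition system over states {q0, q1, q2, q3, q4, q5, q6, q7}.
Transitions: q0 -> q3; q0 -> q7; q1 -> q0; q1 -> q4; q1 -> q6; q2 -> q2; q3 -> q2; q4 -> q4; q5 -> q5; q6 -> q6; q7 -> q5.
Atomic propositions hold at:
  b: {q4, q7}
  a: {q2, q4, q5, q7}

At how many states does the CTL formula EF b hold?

EF b: least fixpoint, start Z0 = {q4, q7}, add states with some successor in Z. Z1 = {q0, q1, q4, q7}; fixed.
Sat(EF b) = {q0, q1, q4, q7}
|Sat(EF b)| = |{q0, q1, q4, q7}| = 4.

4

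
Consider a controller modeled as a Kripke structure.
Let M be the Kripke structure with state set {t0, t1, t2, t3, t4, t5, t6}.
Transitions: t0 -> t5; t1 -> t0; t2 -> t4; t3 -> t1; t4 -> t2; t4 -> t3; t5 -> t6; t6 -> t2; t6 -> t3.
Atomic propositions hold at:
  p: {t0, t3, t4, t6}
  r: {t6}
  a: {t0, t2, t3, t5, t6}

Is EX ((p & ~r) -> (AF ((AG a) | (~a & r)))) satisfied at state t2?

No

Sat(~r) = {t0, t1, t2, t3, t4, t5}
Sat(p & ~r) = {t0, t3, t4}
AG a: greatest fixpoint, start Z0 = {t0, t2, t3, t5, t6}, keep only states in Sat with every successor in Z. Z1 = {t0, t5, t6}; Z2 = {t0, t5}; Z3 = {t0}; Z4 = ∅; fixed.
Sat(AG a) = ∅
Sat(~a) = {t1, t4}
Sat(~a & r) = ∅
Sat((AG a) | (~a & r)) = ∅
AF ((AG a) | (~a & r)): least fixpoint, start Z0 = ∅, add states with every successor in Z. Already a fixed point.
Sat(AF ((AG a) | (~a & r))) = ∅
Sat((p & ~r) -> (AF ((AG a) | (~a & r)))) = {t1, t2, t5, t6}
Sat(EX ((p & ~r) -> (AF ((AG a) | (~a & r))))) = {s : some successor in {t1, t2, t5, t6}} = {t0, t3, t4, t5, t6}
t2 ∉ Sat(EX ((p & ~r) -> (AF ((AG a) | (~a & r))))) = {t0, t3, t4, t5, t6}, so the formula does not hold at t2.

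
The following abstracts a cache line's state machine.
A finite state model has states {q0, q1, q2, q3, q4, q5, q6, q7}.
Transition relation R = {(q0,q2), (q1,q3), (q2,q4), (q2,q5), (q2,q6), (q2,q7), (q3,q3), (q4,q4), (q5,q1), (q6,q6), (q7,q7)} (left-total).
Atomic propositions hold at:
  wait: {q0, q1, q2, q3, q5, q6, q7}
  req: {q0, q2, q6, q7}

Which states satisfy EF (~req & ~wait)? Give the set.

Sat(~req) = {q1, q3, q4, q5}
Sat(~wait) = {q4}
Sat(~req & ~wait) = {q4}
EF (~req & ~wait): least fixpoint, start Z0 = {q4}, add states with some successor in Z. Z1 = {q2, q4}; Z2 = {q0, q2, q4}; fixed.
Sat(EF (~req & ~wait)) = {q0, q2, q4}

{q0, q2, q4}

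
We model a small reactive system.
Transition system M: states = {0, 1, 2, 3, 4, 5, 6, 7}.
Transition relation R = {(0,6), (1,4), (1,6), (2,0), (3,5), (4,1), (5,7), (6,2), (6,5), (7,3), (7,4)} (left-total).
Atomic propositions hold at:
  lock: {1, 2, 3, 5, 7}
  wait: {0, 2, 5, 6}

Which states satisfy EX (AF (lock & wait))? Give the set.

{0, 1, 2, 3, 6, 7}

Sat(lock & wait) = {2, 5}
AF (lock & wait): least fixpoint, start Z0 = {2, 5}, add states with every successor in Z. Z1 = {2, 3, 5, 6}; Z2 = {0, 2, 3, 5, 6}; fixed.
Sat(AF (lock & wait)) = {0, 2, 3, 5, 6}
Sat(EX (AF (lock & wait))) = {s : some successor in {0, 2, 3, 5, 6}} = {0, 1, 2, 3, 6, 7}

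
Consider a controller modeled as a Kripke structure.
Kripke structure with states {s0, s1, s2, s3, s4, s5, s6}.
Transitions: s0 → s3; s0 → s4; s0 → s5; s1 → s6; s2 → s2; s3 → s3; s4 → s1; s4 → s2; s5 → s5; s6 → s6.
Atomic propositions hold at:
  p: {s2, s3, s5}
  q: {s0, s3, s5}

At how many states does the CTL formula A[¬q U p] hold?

Sat(¬q) = {s1, s2, s4, s6}
A[¬q U p]: least fixpoint, start Z0 = Sat(p) = {s2, s3, s5}, add states in Sat(¬q) with every successor in Z. Already a fixed point.
Sat(A[¬q U p]) = {s2, s3, s5}
|Sat(A[¬q U p])| = |{s2, s3, s5}| = 3.

3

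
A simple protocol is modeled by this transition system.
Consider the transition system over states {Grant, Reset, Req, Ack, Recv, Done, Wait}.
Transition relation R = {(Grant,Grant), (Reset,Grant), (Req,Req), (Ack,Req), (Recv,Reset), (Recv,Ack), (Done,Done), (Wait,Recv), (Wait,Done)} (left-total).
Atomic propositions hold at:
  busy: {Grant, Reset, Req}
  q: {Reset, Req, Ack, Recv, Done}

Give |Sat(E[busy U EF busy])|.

EF busy: least fixpoint, start Z0 = {Grant, Reset, Req}, add states with some successor in Z. Z1 = {Grant, Reset, Req, Ack, Recv}; Z2 = {Grant, Reset, Req, Ack, Recv, Wait}; fixed.
Sat(EF busy) = {Grant, Reset, Req, Ack, Recv, Wait}
E[busy U EF busy]: least fixpoint, start Z0 = Sat(EF busy) = {Grant, Reset, Req, Ack, Recv, Wait}, add states in Sat(busy) with some successor in Z. Already a fixed point.
Sat(E[busy U EF busy]) = {Grant, Reset, Req, Ack, Recv, Wait}
|Sat(E[busy U EF busy])| = |{Grant, Reset, Req, Ack, Recv, Wait}| = 6.

6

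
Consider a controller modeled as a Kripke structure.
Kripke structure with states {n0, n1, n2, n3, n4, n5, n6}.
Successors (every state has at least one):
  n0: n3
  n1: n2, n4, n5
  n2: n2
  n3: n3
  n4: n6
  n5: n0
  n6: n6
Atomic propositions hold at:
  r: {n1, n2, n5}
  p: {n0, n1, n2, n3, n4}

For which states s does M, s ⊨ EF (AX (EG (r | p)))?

{n0, n1, n2, n3, n5}

Sat(r | p) = {n0, n1, n2, n3, n4, n5}
EG (r | p): greatest fixpoint, start Z0 = {n0, n1, n2, n3, n4, n5}, keep only states in Sat with some successor in Z. Z1 = {n0, n1, n2, n3, n5}; fixed.
Sat(EG (r | p)) = {n0, n1, n2, n3, n5}
Sat(AX (EG (r | p))) = {s : every successor in {n0, n1, n2, n3, n5}} = {n0, n2, n3, n5}
EF (AX (EG (r | p))): least fixpoint, start Z0 = {n0, n2, n3, n5}, add states with some successor in Z. Z1 = {n0, n1, n2, n3, n5}; fixed.
Sat(EF (AX (EG (r | p)))) = {n0, n1, n2, n3, n5}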